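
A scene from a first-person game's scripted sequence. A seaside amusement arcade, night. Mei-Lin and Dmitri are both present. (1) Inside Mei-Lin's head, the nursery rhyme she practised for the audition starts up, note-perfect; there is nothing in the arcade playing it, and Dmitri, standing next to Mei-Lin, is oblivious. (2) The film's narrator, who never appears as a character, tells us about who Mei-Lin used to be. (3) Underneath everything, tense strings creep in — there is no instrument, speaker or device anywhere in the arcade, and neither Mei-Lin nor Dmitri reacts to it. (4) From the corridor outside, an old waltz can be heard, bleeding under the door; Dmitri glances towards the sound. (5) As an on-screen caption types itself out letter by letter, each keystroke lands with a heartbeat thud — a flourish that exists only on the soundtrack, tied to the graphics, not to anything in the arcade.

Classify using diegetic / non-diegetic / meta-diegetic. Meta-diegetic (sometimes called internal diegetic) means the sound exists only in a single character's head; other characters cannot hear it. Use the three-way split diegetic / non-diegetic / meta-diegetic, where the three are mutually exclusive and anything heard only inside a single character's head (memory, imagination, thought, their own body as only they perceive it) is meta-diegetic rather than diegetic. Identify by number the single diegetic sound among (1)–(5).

(1) is meta-diegetic: remembered music, private to Mei-Lin — Dmitri is oblivious because it isn't in the room.
(2) is non-diegetic: the narrator exists outside the story world, addressing only the audience.
Sound (3): score with no on-screen or off-screen source; it exists for the audience alone, so non-diegetic.
(4) is diegetic: the music has an off-screen but real-world source and a character hears it.
(5) is non-diegetic: the caption isn't part of the story world, so neither is the sound tied to it.
Only (4) is diegetic.

4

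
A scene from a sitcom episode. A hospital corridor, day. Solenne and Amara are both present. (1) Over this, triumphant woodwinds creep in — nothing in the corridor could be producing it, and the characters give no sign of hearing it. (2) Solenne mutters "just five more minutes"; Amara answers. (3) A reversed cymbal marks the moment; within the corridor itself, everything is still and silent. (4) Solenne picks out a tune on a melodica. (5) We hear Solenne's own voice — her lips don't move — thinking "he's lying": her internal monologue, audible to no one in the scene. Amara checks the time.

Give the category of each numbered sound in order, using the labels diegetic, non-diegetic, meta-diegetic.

Sound (1): it has no source in the story world and no character can hear it — it's underscore, so non-diegetic.
Sound (2): Solenne is a character speaking aloud in the scene, so diegetic.
(3) nothing in the scene produces it; it's an accent added for the audience → non-diegetic.
(4) a character is playing a melodica on screen → diegetic.
Sound (5): internal monologue — inside Solenne's mind, not spoken into the scene, so meta-diegetic.

non-diegetic, diegetic, non-diegetic, diegetic, meta-diegetic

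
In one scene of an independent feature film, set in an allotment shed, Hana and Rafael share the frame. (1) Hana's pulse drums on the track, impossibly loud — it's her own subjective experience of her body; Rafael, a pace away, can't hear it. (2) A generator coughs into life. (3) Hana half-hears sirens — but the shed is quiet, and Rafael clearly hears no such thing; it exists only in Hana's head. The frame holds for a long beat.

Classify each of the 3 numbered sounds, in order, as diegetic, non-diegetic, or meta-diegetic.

Sound (1): it's Hana's internal bodily sensation rendered as sound; only Hana 'hears' it, so meta-diegetic.
(2) is diegetic: an in-world source (a generator); characters could hear it.
(3) is meta-diegetic: the sound is imagined by Hana; nothing in the story world is producing it and Rafael can't hear it.

meta-diegetic, diegetic, meta-diegetic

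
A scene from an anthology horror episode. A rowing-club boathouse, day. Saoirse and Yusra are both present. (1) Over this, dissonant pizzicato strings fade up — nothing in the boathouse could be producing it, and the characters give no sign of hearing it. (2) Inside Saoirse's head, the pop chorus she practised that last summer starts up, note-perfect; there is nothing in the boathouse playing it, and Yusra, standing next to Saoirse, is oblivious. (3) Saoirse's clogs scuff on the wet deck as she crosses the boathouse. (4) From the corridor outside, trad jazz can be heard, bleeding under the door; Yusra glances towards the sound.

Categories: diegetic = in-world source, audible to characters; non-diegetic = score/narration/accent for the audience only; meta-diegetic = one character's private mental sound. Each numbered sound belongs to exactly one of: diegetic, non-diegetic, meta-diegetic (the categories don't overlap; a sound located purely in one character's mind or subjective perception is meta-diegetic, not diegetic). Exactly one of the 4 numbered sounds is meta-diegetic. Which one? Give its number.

2

(1) is non-diegetic: nothing in the boathouse produces it and the characters don't hear it — pure soundtrack.
Sound (2): the music is a memory playing inside Saoirse's mind alone; no real-world source, Yusra can't hear it, so meta-diegetic.
(3) is diegetic: it's the physical sound of Saoirse moving in the space.
(4) it's coming from the corridor outside — a location within the story world — and Yusra reacts → diegetic.
Only (2) is meta-diegetic.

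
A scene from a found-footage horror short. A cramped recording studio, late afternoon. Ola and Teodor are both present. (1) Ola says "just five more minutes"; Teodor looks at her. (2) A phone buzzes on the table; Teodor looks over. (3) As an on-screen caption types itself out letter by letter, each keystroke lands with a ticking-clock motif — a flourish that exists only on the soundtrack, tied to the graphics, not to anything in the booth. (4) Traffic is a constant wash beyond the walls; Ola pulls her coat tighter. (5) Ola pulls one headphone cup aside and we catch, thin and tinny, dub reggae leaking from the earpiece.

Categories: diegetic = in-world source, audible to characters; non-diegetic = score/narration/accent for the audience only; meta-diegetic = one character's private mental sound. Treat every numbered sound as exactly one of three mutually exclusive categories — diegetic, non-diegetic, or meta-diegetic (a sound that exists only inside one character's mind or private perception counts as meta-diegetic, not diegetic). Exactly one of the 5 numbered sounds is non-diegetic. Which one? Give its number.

3

(1) Ola is a character speaking aloud in the scene → diegetic.
(2) a phone is a real object/event in the scene's world → diegetic.
Sound (3): sound married to a title/caption — outside the diegesis by definition, so non-diegetic.
(4) it's the actual ambient sound of the location → diegetic.
(5) is diegetic: it's leaking from a physical pair of headphones in the scene.
Only (3) is non-diegetic.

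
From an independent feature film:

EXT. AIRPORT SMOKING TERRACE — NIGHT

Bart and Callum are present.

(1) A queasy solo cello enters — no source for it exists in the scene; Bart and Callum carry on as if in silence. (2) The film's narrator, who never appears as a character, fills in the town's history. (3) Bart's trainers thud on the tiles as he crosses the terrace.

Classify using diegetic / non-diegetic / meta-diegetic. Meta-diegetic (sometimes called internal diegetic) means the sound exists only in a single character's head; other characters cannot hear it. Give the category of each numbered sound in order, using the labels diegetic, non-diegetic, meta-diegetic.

Sound (1): nothing in the terrace produces it and the characters don't hear it — pure soundtrack, so non-diegetic.
(2) is non-diegetic: the narrator exists outside the story world, addressing only the audience.
Sound (3): a character's body making contact with the set — an in-world sound, so diegetic.

non-diegetic, non-diegetic, diegetic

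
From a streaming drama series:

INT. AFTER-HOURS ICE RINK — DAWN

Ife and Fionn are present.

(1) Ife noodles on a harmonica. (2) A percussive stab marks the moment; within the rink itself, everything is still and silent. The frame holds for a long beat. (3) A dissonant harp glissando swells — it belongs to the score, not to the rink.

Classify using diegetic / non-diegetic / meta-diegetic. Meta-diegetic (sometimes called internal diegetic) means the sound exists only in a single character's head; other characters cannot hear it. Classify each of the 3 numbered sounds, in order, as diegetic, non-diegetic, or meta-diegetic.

(1) a character is playing a harmonica on screen → diegetic.
(2) an editorial stinger — it belongs to the cut, not the story world → non-diegetic.
(3) is non-diegetic: score with no on-screen or off-screen source; it exists for the audience alone.

diegetic, non-diegetic, non-diegetic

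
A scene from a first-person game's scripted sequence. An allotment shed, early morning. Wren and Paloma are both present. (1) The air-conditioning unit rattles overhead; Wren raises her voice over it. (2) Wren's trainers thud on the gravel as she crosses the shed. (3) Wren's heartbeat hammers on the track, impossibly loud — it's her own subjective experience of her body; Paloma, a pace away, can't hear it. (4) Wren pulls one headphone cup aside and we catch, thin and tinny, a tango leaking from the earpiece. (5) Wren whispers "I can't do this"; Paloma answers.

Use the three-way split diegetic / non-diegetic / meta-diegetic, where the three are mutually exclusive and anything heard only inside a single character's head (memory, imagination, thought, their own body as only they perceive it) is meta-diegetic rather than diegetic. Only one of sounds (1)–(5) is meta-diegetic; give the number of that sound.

(1) it's the actual ambient sound of the location → diegetic.
(2) Wren's footsteps are produced in the story world → diegetic.
Sound (3): it's Wren's internal bodily sensation rendered as sound; only Wren 'hears' it, so meta-diegetic.
(4) is diegetic: it's leaking from a physical pair of headphones in the scene.
(5) is diegetic: Wren is a character speaking aloud in the scene.
Only (3) is meta-diegetic.

3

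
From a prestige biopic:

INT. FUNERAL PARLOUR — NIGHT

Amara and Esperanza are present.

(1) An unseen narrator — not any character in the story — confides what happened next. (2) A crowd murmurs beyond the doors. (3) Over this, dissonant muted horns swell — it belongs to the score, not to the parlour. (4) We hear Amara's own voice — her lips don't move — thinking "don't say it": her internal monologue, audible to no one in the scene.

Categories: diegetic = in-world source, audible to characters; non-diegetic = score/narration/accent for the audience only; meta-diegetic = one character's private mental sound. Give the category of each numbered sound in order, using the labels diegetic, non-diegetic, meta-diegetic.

(1) external voice-over — not a character, not heard by anyone in the scene → non-diegetic.
(2) a crowd is part of the location's real environment → diegetic.
(3) is non-diegetic: it has no source in the story world and no character can hear it — it's underscore.
(4) is meta-diegetic: it's Amara's unspoken thought, heard only by the audience via her subjectivity.

non-diegetic, diegetic, non-diegetic, meta-diegetic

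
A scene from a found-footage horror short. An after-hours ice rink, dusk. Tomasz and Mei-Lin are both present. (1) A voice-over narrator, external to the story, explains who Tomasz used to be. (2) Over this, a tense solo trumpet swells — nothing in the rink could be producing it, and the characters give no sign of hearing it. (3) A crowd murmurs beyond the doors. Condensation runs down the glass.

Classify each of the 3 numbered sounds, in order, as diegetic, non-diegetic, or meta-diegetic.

Sound (1): commentary laid over the scene from outside the fiction, so non-diegetic.
Sound (2): it has no source in the story world and no character can hear it — it's underscore, so non-diegetic.
Sound (3): ambient/room sound belonging to the story's physical space, so diegetic.

non-diegetic, non-diegetic, diegetic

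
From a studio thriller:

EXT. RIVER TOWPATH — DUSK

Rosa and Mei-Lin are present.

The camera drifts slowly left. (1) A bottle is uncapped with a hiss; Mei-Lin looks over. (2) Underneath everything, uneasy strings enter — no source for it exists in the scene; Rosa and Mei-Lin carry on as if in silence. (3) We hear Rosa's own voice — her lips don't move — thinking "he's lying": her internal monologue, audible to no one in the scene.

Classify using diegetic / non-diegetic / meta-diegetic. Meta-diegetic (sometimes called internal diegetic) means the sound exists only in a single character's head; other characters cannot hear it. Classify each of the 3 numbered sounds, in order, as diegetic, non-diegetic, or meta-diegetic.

diegetic, non-diegetic, meta-diegetic

Sound (1): the sound comes from a bottle physically present in the location, so diegetic.
(2) is non-diegetic: nothing in the towpath produces it and the characters don't hear it — pure soundtrack.
Sound (3): it's Rosa's unspoken thought, heard only by the audience via her subjectivity, so meta-diegetic.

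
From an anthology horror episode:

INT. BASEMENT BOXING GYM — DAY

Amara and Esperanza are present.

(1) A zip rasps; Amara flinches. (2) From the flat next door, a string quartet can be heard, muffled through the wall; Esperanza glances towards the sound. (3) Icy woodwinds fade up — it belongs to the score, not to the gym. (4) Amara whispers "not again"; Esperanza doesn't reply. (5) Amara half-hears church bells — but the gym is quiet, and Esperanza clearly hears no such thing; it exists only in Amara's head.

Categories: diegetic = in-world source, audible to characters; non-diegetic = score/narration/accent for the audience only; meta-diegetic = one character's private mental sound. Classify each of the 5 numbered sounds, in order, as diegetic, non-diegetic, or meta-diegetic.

diegetic, diegetic, non-diegetic, diegetic, meta-diegetic

Sound (1): the sound comes from a zip physically present in the location, so diegetic.
(2) is diegetic: it's coming from the flat next door — a location within the story world — and Esperanza reacts.
(3) is non-diegetic: nothing in the gym produces it and the characters don't hear it — pure soundtrack.
Sound (4): on-screen dialogue — Amara speaks and Esperanza is there to hear, so diegetic.
Sound (5): Amara alone 'hears' it — an imagined sound, not present in the space, so meta-diegetic.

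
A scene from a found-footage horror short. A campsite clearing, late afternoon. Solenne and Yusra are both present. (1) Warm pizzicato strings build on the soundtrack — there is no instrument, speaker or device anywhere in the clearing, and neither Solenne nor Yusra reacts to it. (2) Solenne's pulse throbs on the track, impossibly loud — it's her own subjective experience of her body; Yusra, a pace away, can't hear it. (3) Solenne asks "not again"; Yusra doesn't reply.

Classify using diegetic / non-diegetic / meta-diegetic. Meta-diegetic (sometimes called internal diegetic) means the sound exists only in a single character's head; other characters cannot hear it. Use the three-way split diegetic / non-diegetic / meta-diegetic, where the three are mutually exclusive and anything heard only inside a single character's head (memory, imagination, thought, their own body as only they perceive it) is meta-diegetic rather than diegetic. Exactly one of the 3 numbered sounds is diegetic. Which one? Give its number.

3

(1) nothing in the clearing produces it and the characters don't hear it — pure soundtrack → non-diegetic.
Sound (2): a subjective body sound — Solenne's private perception, inaudible to Yusra, so meta-diegetic.
Sound (3): on-screen dialogue — Solenne speaks and Yusra is there to hear, so diegetic.
Only (3) is diegetic.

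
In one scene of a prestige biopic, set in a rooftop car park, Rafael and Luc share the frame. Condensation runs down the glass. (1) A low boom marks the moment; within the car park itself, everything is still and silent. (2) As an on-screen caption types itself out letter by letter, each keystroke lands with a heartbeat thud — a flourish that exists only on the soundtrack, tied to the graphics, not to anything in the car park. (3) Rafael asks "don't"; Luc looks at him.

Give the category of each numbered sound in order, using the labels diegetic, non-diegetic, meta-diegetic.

non-diegetic, non-diegetic, diegetic

(1) is non-diegetic: nothing in the scene produces it; it's an accent added for the audience.
(2) it accompanies on-screen graphics, not anything inside the story world → non-diegetic.
(3) is diegetic: spoken by a character present in the story world.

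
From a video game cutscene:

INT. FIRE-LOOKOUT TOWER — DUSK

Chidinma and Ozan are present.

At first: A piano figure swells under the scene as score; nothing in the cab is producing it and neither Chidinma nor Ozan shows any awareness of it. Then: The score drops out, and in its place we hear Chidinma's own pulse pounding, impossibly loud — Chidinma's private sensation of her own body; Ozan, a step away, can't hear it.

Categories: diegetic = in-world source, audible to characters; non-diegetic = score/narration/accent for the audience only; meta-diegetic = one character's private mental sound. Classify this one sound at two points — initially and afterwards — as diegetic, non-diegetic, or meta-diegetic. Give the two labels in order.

Initially: underscore with no in-world source, inaudible to the characters → non-diegetic.
Afterwards: the body sound is Chidinma's subjective perception alone — Ozan can't hear it → meta-diegetic.

non-diegetic, meta-diegetic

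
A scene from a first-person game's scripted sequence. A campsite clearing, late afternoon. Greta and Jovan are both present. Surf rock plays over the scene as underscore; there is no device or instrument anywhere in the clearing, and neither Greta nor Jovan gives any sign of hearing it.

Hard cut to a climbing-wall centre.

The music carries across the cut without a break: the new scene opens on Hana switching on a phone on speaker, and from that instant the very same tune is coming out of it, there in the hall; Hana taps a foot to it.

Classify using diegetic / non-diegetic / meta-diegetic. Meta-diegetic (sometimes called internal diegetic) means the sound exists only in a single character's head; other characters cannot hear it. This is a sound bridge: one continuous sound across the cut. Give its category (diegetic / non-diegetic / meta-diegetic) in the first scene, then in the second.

Scene one: there's no in-world source anywhere and no character hears it — underscore for the audience only → non-diegetic.
Scene two: once Hana turns on a phone on speaker, the music has a real source in the story world and Hana reacts to it → diegetic.

non-diegetic, diegetic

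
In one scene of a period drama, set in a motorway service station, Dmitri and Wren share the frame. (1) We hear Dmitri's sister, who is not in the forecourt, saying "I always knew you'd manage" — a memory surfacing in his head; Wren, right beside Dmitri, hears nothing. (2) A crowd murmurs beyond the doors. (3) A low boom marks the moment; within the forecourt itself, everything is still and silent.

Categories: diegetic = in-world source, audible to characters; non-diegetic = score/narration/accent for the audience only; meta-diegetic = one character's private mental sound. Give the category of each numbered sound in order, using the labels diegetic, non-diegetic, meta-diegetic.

Sound (1): a remembered line, private to Dmitri — not present in the room, not audible to Wren, so meta-diegetic.
(2) is diegetic: it's the actual ambient sound of the location.
(3) nothing in the scene produces it; it's an accent added for the audience → non-diegetic.

meta-diegetic, diegetic, non-diegetic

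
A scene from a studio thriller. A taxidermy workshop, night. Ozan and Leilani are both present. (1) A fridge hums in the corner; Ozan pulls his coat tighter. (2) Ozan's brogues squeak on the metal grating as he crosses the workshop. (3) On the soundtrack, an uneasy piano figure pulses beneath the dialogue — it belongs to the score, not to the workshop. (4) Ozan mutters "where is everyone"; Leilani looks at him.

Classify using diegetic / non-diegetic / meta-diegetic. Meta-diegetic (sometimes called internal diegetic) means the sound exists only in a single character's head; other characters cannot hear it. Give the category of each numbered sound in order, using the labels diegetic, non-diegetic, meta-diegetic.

diegetic, diegetic, non-diegetic, diegetic

(1) is diegetic: a fridge is part of the location's real environment.
(2) a character's body making contact with the set — an in-world sound → diegetic.
(3) score with no on-screen or off-screen source; it exists for the audience alone → non-diegetic.
(4) on-screen dialogue — Ozan speaks and Leilani is there to hear → diegetic.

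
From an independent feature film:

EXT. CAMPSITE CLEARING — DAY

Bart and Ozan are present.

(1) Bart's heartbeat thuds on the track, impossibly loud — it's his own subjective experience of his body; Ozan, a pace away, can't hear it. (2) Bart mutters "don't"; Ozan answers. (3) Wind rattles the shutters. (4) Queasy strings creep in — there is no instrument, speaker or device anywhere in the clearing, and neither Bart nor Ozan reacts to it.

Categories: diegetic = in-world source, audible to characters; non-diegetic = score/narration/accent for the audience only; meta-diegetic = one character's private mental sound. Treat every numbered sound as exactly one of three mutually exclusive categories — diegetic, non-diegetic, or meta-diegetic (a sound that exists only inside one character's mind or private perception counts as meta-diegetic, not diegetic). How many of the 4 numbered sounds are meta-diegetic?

1

Sound (1): it's Bart's internal bodily sensation rendered as sound; only Bart 'hears' it, so meta-diegetic.
(2) spoken by a character present in the story world → diegetic.
(3) it's the actual ambient sound of the location → diegetic.
(4) it has no source in the story world and no character can hear it — it's underscore → non-diegetic.
So 1 of the 4 is meta-diegetic: (1).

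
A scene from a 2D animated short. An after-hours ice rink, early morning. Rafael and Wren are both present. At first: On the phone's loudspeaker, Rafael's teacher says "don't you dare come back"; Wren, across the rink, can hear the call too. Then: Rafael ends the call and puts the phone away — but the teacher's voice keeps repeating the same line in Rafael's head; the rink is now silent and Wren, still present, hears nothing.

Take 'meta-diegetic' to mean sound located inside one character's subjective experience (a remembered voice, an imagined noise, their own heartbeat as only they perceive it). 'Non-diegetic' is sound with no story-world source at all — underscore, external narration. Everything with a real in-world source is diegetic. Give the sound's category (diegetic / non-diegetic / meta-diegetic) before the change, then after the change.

diegetic, meta-diegetic

Before the change: the loudspeaker is an in-world source; both Rafael and Wren hear the call → diegetic.
After the change: with the phone off, the voice continues only as Rafael's private mental replay — Wren can't hear it → meta-diegetic.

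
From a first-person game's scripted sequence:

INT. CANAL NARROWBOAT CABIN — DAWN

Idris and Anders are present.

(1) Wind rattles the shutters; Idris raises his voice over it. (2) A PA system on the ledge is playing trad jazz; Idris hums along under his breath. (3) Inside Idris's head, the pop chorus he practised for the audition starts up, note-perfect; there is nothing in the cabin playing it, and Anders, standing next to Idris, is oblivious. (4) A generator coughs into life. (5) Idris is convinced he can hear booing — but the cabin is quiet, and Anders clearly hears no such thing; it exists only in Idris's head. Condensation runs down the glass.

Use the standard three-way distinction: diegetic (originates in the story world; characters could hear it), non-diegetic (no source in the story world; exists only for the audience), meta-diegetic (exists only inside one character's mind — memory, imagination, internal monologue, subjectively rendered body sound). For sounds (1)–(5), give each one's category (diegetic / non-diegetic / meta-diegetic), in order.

diegetic, diegetic, meta-diegetic, diegetic, meta-diegetic

(1) ambient/room sound belonging to the story's physical space → diegetic.
(2) is diegetic: the music comes from an on-screen device that Idris responds to.
(3) the music is a memory playing inside Idris's mind alone; no real-world source, Anders can't hear it → meta-diegetic.
Sound (4): an in-world source (a generator); characters could hear it, so diegetic.
(5) is meta-diegetic: Idris alone 'hears' it — an imagined sound, not present in the space.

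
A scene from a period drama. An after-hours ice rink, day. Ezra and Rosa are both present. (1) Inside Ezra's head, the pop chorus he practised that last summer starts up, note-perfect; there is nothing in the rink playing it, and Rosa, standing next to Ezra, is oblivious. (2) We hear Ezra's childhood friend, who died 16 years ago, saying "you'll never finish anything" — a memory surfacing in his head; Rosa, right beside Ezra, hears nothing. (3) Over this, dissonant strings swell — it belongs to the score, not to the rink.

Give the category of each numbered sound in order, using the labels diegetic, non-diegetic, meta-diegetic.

Sound (1): the music is a memory playing inside Ezra's mind alone; no real-world source, Rosa can't hear it, so meta-diegetic.
(2) the voice is a memory playing only inside Ezra's mind; Rosa can't hear it → meta-diegetic.
Sound (3): score with no on-screen or off-screen source; it exists for the audience alone, so non-diegetic.

meta-diegetic, meta-diegetic, non-diegetic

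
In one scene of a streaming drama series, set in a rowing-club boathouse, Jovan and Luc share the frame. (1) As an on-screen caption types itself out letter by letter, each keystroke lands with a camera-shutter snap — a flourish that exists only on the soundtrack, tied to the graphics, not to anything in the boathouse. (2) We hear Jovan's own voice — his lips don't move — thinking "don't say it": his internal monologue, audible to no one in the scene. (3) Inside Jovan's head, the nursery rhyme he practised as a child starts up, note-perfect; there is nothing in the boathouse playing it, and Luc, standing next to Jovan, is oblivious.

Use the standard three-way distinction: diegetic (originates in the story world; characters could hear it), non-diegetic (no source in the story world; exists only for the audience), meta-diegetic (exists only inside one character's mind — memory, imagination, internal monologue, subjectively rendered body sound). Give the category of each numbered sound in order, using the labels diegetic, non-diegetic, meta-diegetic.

(1) is non-diegetic: the caption isn't part of the story world, so neither is the sound tied to it.
(2) is meta-diegetic: it's Jovan's unspoken thought, heard only by the audience via his subjectivity.
(3) remembered music, private to Jovan — Luc is oblivious because it isn't in the room → meta-diegetic.

non-diegetic, meta-diegetic, meta-diegetic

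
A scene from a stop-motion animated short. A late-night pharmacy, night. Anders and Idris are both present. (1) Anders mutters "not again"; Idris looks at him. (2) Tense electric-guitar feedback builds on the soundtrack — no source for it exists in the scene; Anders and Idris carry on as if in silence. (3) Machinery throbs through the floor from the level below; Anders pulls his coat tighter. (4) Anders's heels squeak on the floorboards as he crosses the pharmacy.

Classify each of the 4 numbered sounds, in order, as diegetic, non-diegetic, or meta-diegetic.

(1) spoken by a character present in the story world → diegetic.
(2) is non-diegetic: score with no on-screen or off-screen source; it exists for the audience alone.
Sound (3): machinery is part of the location's real environment, so diegetic.
(4) it's the physical sound of Anders moving in the space → diegetic.

diegetic, non-diegetic, diegetic, diegetic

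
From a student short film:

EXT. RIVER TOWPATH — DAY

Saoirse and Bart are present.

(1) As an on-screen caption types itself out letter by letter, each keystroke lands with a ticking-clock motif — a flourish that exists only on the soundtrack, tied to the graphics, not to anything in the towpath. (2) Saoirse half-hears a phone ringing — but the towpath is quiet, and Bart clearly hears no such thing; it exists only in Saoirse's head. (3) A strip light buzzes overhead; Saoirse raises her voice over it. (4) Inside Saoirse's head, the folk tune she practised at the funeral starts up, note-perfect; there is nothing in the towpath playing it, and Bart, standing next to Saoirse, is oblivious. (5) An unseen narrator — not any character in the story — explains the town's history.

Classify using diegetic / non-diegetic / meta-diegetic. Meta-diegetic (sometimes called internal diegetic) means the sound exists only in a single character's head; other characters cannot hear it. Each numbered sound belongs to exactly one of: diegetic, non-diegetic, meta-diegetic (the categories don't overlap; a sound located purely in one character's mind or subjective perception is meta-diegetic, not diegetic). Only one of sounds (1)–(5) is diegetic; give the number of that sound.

Sound (1): sound married to a title/caption — outside the diegesis by definition, so non-diegetic.
(2) is meta-diegetic: the sound is imagined by Saoirse; nothing in the story world is producing it and Bart can't hear it.
(3) is diegetic: it's the actual ambient sound of the location.
(4) is meta-diegetic: it lives in Saoirse's subjectivity, not in the towpath.
(5) commentary laid over the scene from outside the fiction → non-diegetic.
Only (3) is diegetic.

3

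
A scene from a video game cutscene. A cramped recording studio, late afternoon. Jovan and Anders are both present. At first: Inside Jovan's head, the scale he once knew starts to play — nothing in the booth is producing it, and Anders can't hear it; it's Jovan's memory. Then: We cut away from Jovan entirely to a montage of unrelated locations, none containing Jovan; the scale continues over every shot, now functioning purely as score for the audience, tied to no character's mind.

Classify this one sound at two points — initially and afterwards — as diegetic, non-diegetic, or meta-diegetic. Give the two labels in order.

Initially: the music lives inside Jovan's mind alone; Anders can't hear it → meta-diegetic.
Afterwards: once it plays over shots Jovan isn't in, detached from any character's subjectivity, it's conventional underscore → non-diegetic.

meta-diegetic, non-diegetic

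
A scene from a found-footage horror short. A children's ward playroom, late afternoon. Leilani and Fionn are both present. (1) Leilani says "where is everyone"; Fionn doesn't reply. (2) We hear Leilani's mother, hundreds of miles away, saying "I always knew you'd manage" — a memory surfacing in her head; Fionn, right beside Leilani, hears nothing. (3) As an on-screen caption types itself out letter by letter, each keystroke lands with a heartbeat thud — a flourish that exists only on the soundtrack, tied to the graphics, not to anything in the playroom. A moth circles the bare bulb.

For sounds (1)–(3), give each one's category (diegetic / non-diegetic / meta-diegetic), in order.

diegetic, meta-diegetic, non-diegetic

(1) Leilani is a character speaking aloud in the scene → diegetic.
Sound (2): it's Leilani's recollection rendered as sound; the other character can't hear it, so meta-diegetic.
(3) the caption isn't part of the story world, so neither is the sound tied to it → non-diegetic.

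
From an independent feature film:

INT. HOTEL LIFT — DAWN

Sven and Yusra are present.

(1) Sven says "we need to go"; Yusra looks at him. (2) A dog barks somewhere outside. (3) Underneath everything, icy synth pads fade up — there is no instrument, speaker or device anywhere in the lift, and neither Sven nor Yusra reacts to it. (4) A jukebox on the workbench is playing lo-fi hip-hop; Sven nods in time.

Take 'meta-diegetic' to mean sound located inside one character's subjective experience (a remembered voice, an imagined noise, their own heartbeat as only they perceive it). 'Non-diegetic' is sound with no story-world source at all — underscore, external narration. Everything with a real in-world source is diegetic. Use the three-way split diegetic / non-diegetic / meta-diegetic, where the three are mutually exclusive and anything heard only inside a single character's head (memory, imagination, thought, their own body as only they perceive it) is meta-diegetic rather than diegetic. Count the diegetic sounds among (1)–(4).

(1) spoken by a character present in the story world → diegetic.
(2) is diegetic: the sound comes from a dog physically present in the location.
(3) is non-diegetic: score with no on-screen or off-screen source; it exists for the audience alone.
(4) source music from a jukebox, which exists in the story world → diegetic.
So 3 of the 4 are diegetic: (1), (2), (4).

3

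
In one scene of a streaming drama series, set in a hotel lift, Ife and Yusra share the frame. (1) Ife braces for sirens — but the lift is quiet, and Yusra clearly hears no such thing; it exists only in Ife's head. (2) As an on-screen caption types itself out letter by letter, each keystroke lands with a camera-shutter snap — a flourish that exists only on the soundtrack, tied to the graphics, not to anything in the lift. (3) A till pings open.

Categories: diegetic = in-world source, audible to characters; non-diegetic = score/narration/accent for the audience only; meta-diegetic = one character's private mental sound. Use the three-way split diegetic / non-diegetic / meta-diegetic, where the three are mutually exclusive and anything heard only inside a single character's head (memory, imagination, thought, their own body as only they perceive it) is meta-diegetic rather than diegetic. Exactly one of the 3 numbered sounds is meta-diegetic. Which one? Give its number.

Sound (1): subjective to Ife: the lift is silent and Yusra hears nothing, so meta-diegetic.
Sound (2): it accompanies on-screen graphics, not anything inside the story world, so non-diegetic.
(3) the sound comes from a till physically present in the location → diegetic.
Only (1) is meta-diegetic.

1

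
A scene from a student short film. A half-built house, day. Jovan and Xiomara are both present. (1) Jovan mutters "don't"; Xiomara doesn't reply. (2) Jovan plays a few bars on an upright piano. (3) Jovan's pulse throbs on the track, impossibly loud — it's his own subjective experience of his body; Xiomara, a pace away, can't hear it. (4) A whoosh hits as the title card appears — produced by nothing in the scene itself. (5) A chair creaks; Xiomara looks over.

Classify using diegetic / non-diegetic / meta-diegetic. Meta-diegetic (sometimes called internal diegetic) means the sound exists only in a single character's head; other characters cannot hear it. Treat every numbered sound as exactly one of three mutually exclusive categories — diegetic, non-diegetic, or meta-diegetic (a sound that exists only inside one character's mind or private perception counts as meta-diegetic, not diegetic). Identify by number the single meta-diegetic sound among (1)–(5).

3

Sound (1): Jovan is a character speaking aloud in the scene, so diegetic.
(2) Jovan is producing the music live, in the story world → diegetic.
(3) a subjective body sound — Jovan's private perception, inaudible to Xiomara → meta-diegetic.
Sound (4): nothing in the scene produces it; it's an accent added for the audience, so non-diegetic.
(5) the sound comes from a chair physically present in the location → diegetic.
Only (3) is meta-diegetic.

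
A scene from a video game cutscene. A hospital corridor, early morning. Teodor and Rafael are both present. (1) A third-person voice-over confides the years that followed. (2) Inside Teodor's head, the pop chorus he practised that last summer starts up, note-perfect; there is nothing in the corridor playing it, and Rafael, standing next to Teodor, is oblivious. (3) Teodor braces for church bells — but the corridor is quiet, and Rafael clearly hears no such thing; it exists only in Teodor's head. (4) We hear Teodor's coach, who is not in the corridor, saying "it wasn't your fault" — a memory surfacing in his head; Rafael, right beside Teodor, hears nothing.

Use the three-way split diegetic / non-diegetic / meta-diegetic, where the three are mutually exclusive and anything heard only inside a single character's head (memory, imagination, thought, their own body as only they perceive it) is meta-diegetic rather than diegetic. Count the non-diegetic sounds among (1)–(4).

1

(1) commentary laid over the scene from outside the fiction → non-diegetic.
(2) the music is a memory playing inside Teodor's mind alone; no real-world source, Rafael can't hear it → meta-diegetic.
(3) is meta-diegetic: subjective to Teodor: the corridor is silent and Rafael hears nothing.
(4) a remembered line, private to Teodor — not present in the room, not audible to Rafael → meta-diegetic.
Non-diegetic: (1) — that's 1.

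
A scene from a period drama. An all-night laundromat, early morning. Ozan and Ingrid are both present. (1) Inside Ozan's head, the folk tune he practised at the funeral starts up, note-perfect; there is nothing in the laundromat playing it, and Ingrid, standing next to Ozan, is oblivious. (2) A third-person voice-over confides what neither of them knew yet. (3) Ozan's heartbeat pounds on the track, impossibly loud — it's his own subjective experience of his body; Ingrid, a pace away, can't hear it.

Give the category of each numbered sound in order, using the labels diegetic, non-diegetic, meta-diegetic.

meta-diegetic, non-diegetic, meta-diegetic

Sound (1): remembered music, private to Ozan — Ingrid is oblivious because it isn't in the room, so meta-diegetic.
(2) external voice-over — not a character, not heard by anyone in the scene → non-diegetic.
(3) is meta-diegetic: point-of-audition from inside Ozan's body; not a sound in the room.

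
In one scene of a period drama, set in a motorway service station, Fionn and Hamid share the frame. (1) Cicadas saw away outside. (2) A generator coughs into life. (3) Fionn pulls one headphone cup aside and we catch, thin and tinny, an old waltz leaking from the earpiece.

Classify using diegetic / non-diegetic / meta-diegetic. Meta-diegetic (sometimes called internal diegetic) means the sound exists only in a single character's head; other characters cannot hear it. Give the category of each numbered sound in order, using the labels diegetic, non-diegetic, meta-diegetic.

Sound (1): cicadas is part of the location's real environment, so diegetic.
(2) a generator is a real object/event in the scene's world → diegetic.
(3) is diegetic: the earpiece is a real device on Fionn's head — source music.

diegetic, diegetic, diegetic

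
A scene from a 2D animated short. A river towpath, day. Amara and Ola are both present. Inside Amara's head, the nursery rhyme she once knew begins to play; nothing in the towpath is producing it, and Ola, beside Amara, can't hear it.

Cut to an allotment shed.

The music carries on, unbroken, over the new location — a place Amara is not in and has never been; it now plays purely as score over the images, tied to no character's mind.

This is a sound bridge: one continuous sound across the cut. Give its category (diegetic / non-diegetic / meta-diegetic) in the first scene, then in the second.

meta-diegetic, non-diegetic

Scene one: the music exists only inside Amara's mind; Ola can't hear it → meta-diegetic.
Scene two: it's detached from Amara entirely and plays over unrelated images with no in-world source — conventional underscore → non-diegetic.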